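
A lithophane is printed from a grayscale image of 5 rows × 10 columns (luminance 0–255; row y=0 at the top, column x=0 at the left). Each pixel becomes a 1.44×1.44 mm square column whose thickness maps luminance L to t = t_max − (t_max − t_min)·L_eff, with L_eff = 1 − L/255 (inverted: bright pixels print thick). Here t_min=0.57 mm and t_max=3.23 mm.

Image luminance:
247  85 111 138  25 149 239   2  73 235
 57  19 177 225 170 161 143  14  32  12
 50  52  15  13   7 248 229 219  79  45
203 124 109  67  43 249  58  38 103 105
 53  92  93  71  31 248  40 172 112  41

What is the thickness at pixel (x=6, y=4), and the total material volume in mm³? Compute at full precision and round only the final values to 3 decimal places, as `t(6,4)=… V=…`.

t(6,4)=0.987 V=174.237

span = t_max - t_min = 3.23 - 0.57 = 2.660
L(6,4) = 40, L_eff = 1 - 40/255 = 0.843137 (inverted)
t(6,4) = 3.23 - 2.660·0.843137 = 0.987
Σt over all 5·10 pixels = 535667/6375 ≈ 84.0261961
V = pitch²·Σt = 1.44²·535667/6375 = 174.237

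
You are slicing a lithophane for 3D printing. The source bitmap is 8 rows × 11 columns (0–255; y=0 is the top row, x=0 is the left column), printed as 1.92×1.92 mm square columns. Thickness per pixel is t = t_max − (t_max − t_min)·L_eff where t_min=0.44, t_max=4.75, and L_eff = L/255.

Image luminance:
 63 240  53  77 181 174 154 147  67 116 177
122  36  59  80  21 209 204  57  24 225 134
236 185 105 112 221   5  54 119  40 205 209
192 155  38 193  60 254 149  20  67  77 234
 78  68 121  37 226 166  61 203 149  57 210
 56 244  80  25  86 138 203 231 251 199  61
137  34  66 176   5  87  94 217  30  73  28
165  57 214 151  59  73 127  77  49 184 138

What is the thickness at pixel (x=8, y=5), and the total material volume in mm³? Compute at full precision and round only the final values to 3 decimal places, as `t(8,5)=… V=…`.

span = t_max - t_min = 4.75 - 0.44 = 4.310
L(8,5) = 251, L_eff = 251/255 = 0.984314
t(8,5) = 4.75 - 4.310·0.984314 = 0.508
Σt over all 8·11 pixels = 6029629/25500 ≈ 236.4560392
V = pitch²·Σt = 1.92²·6029629/25500 = 871.672

t(8,5)=0.508 V=871.672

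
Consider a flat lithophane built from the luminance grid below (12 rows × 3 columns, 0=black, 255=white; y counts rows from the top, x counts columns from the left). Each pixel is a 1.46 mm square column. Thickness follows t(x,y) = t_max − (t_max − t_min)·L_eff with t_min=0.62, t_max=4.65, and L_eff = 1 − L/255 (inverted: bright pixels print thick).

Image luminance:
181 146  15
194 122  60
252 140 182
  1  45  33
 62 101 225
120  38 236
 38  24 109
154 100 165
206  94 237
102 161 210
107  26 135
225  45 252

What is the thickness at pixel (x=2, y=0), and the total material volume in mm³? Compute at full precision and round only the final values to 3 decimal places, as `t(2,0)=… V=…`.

span = t_max - t_min = 4.65 - 0.62 = 4.030
L(2,0) = 15, L_eff = 1 - 15/255 = 0.941176 (inverted)
t(2,0) = 4.65 - 4.030·0.941176 = 0.857
Σt over all 12·3 pixels = 2399989/25500 ≈ 94.1172157
V = pitch²·Σt = 1.46²·2399989/25500 = 200.620

t(2,0)=0.857 V=200.620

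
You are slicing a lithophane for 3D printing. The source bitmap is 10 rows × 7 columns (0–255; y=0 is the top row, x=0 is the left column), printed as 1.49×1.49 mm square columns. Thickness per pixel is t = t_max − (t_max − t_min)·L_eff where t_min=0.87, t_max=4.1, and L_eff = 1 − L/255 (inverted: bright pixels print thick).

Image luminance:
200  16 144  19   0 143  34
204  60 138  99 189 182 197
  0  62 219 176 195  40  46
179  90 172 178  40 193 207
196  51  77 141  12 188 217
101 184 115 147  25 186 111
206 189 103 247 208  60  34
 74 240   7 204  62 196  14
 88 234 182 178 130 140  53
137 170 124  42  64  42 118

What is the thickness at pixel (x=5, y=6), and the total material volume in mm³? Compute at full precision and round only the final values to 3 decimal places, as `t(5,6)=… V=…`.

span = t_max - t_min = 4.1 - 0.87 = 3.230
L(5,6) = 60, L_eff = 1 - 60/255 = 0.764706 (inverted)
t(5,6) = 4.1 - 3.230·0.764706 = 1.630
Σt over all 10·7 pixels = 257011/1500 ≈ 171.3406667
V = pitch²·Σt = 1.49²·257011/1500 = 380.393

t(5,6)=1.630 V=380.393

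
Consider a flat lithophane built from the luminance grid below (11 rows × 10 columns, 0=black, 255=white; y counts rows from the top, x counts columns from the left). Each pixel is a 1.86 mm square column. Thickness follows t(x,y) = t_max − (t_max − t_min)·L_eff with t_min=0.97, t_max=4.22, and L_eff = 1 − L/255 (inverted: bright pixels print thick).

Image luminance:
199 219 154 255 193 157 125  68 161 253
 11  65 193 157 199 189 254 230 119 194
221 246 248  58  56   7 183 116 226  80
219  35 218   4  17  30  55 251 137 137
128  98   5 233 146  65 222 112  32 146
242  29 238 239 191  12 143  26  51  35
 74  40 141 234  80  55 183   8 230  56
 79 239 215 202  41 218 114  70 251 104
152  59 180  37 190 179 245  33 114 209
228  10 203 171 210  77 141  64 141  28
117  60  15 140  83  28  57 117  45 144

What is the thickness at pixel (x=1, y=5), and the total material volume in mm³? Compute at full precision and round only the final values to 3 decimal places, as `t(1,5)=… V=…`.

span = t_max - t_min = 4.22 - 0.97 = 3.250
L(1,5) = 29, L_eff = 1 - 29/255 = 0.886275 (inverted)
t(1,5) = 4.22 - 3.250·0.886275 = 1.340
Σt over all 11·10 pixels = 296593/1020 ≈ 290.7774510
V = pitch²·Σt = 1.86²·296593/1020 = 1005.974

t(1,5)=1.340 V=1005.974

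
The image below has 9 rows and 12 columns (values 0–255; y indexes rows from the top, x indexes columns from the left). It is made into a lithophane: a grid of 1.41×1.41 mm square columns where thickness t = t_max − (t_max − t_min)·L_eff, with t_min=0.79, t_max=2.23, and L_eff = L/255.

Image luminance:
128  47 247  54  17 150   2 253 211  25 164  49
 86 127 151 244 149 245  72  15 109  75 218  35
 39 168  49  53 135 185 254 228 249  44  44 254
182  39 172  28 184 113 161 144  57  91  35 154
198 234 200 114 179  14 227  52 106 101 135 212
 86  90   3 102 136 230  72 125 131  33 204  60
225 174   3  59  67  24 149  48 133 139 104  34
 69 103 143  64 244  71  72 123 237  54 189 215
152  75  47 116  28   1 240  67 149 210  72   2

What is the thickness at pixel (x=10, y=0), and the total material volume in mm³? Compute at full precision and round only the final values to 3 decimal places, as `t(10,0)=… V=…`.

span = t_max - t_min = 2.23 - 0.79 = 1.440
L(10,0) = 164, L_eff = 164/255 = 0.643137
t(10,0) = 2.23 - 1.440·0.643137 = 1.304
Σt over all 9·12 pixels = 357213/2125 ≈ 168.1002353
V = pitch²·Σt = 1.41²·357213/2125 = 334.200

t(10,0)=1.304 V=334.200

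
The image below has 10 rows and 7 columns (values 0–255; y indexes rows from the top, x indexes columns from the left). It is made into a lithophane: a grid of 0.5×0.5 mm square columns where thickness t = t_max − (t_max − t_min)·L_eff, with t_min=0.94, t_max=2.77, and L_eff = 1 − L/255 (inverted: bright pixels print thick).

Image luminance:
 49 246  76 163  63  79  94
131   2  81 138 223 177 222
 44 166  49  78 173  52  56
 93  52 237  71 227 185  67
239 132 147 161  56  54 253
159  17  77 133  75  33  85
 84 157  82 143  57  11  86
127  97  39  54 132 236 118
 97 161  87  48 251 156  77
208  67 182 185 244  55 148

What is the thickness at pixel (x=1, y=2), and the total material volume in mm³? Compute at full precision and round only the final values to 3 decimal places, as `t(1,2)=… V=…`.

t(1,2)=2.131 V=31.348

span = t_max - t_min = 2.77 - 0.94 = 1.830
L(1,2) = 166, L_eff = 1 - 166/255 = 0.349020 (inverted)
t(1,2) = 2.77 - 1.830·0.349020 = 2.131
Σt over all 10·7 pixels = 266461/2125 ≈ 125.3934118
V = pitch²·Σt = 0.5²·266461/2125 = 31.348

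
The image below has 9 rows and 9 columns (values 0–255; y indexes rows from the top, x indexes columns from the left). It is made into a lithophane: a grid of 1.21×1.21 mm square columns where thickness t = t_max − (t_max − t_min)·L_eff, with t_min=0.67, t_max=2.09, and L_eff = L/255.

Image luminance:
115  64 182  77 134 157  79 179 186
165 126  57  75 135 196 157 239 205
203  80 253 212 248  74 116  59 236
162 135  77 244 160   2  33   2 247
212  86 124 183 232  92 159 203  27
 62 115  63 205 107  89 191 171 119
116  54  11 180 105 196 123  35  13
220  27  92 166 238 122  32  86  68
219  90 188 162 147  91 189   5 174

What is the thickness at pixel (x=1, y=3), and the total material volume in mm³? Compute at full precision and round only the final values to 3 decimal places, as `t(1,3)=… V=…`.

t(1,3)=1.338 V=160.946

span = t_max - t_min = 2.09 - 0.67 = 1.420
L(1,3) = 135, L_eff = 135/255 = 0.529412
t(1,3) = 2.09 - 1.420·0.529412 = 1.338
Σt over all 9·9 pixels = 112127/1020 ≈ 109.9284314
V = pitch²·Σt = 1.21²·112127/1020 = 160.946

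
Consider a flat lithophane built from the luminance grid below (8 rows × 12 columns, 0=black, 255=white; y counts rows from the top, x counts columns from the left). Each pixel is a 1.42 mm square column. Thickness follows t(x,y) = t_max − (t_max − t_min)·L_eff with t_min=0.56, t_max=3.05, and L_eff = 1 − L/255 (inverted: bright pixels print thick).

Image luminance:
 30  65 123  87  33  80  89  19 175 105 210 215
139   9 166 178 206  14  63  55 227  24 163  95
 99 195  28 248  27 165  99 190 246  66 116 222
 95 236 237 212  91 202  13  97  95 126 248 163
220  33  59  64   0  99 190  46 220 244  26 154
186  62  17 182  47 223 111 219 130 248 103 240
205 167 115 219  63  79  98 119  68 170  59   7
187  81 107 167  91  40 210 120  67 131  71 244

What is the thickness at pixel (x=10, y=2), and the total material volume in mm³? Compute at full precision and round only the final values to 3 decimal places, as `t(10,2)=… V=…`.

t(10,2)=1.693 V=346.527

span = t_max - t_min = 3.05 - 0.56 = 2.490
L(10,2) = 116, L_eff = 1 - 116/255 = 0.545098 (inverted)
t(10,2) = 3.05 - 2.490·0.545098 = 1.693
Σt over all 8·12 pixels = 730381/4250 ≈ 171.8543529
V = pitch²·Σt = 1.42²·730381/4250 = 346.527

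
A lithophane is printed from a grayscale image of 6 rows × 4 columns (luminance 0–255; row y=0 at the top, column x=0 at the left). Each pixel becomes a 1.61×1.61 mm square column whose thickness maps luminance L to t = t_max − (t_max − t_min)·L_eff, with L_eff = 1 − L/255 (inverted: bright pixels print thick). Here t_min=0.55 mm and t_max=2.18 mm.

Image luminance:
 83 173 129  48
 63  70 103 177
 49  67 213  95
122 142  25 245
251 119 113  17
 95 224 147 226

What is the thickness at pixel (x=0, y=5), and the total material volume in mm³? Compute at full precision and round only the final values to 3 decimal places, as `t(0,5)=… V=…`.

span = t_max - t_min = 2.18 - 0.55 = 1.630
L(0,5) = 95, L_eff = 1 - 95/255 = 0.627451 (inverted)
t(0,5) = 2.18 - 1.630·0.627451 = 1.157
Σt over all 6·4 pixels = 206237/6375 ≈ 32.3509020
V = pitch²·Σt = 1.61²·206237/6375 = 83.857

t(0,5)=1.157 V=83.857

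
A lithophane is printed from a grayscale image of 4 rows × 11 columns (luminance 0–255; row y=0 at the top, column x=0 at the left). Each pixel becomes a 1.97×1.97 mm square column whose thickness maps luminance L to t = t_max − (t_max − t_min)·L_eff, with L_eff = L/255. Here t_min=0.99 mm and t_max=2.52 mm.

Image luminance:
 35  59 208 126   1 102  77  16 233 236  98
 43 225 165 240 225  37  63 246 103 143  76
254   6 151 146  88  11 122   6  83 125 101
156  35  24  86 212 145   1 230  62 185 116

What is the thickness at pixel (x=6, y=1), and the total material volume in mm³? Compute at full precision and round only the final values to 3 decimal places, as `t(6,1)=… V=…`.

span = t_max - t_min = 2.52 - 0.99 = 1.530
L(6,1) = 63, L_eff = 63/255 = 0.247059
t(6,1) = 2.52 - 1.530·0.247059 = 2.142
Σt over all 4·11 pixels = 80.268
V = pitch²·Σt = 1.97²·80.268 = 311.512

t(6,1)=2.142 V=311.512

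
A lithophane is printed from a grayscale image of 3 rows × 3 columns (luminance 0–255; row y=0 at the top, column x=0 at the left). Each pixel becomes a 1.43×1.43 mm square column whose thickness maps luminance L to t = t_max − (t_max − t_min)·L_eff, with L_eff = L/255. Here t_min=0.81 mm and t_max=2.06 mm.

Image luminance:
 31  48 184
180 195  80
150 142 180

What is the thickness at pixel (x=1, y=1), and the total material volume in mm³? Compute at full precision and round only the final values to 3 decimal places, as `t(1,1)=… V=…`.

span = t_max - t_min = 2.06 - 0.81 = 1.250
L(1,1) = 195, L_eff = 195/255 = 0.764706
t(1,1) = 2.06 - 1.250·0.764706 = 1.104
Σt over all 3·3 pixels = 953/75 ≈ 12.7066667
V = pitch²·Σt = 1.43²·953/75 = 25.984

t(1,1)=1.104 V=25.984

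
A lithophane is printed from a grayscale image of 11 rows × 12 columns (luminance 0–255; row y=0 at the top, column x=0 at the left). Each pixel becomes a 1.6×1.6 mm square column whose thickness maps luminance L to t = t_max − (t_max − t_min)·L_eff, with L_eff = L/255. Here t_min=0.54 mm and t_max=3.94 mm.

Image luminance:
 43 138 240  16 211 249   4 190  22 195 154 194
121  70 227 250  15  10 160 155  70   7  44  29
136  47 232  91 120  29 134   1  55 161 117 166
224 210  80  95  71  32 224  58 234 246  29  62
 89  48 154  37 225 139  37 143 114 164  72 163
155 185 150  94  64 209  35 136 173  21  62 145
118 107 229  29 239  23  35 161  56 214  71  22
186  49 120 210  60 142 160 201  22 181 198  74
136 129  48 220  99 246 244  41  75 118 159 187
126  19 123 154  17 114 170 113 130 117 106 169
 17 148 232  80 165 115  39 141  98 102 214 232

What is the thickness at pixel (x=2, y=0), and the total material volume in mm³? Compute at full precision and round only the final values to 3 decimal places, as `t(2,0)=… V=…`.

span = t_max - t_min = 3.94 - 0.54 = 3.400
L(2,0) = 240, L_eff = 240/255 = 0.941176
t(2,0) = 3.94 - 3.400·0.941176 = 0.740
Σt over all 11·12 pixels = 306.32
V = pitch²·Σt = 1.6²·306.32 = 784.179

t(2,0)=0.740 V=784.179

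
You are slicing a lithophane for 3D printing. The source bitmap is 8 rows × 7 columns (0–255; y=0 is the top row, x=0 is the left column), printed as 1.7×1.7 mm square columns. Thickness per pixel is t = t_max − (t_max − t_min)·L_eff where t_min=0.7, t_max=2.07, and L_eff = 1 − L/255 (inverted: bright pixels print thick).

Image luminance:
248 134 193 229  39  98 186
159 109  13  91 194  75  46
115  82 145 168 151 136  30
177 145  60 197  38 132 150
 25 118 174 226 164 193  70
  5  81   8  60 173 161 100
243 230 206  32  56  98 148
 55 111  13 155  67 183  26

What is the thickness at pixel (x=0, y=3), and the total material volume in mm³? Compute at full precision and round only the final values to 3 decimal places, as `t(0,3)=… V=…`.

t(0,3)=1.651 V=217.643

span = t_max - t_min = 2.07 - 0.7 = 1.370
L(0,3) = 177, L_eff = 1 - 177/255 = 0.305882 (inverted)
t(0,3) = 2.07 - 1.370·0.305882 = 1.651
Σt over all 8·7 pixels = 1920377/25500 ≈ 75.3089020
V = pitch²·Σt = 1.7²·1920377/25500 = 217.643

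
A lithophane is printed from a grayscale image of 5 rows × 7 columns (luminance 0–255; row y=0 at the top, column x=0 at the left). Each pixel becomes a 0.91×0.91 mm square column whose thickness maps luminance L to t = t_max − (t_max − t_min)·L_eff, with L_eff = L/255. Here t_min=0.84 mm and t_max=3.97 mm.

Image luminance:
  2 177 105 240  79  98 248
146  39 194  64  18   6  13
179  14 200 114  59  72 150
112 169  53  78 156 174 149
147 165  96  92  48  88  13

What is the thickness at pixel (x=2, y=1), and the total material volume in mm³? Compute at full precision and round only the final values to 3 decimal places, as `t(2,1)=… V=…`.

t(2,1)=1.589 V=76.876

span = t_max - t_min = 3.97 - 0.84 = 3.130
L(2,1) = 194, L_eff = 194/255 = 0.760784
t(2,1) = 3.97 - 3.130·0.760784 = 1.589
Σt over all 5·7 pixels = 34813/375 ≈ 92.8346667
V = pitch²·Σt = 0.91²·34813/375 = 76.876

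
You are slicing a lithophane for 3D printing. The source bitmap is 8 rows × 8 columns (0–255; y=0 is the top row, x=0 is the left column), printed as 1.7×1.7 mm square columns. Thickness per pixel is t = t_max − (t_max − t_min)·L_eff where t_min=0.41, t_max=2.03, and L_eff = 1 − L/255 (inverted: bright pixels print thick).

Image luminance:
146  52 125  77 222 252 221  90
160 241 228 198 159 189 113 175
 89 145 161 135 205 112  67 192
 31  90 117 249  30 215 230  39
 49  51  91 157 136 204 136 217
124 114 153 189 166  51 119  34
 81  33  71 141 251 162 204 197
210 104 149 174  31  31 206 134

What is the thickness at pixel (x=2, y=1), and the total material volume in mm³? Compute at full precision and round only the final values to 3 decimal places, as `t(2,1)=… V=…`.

span = t_max - t_min = 2.03 - 0.41 = 1.620
L(2,1) = 228, L_eff = 1 - 228/255 = 0.105882 (inverted)
t(2,1) = 2.03 - 1.620·0.105882 = 1.858
Σt over all 8·8 pixels = 82.94
V = pitch²·Σt = 1.7²·82.94 = 239.697

t(2,1)=1.858 V=239.697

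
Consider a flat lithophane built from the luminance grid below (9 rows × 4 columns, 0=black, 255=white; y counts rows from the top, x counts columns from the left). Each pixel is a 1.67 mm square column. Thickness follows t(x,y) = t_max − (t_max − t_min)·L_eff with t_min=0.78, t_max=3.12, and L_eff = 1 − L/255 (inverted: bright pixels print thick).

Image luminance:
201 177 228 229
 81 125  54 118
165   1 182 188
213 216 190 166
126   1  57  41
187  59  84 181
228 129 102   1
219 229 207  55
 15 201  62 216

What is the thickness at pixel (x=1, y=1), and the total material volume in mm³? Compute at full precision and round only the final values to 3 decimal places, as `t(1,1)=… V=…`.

span = t_max - t_min = 3.12 - 0.78 = 2.340
L(1,1) = 125, L_eff = 1 - 125/255 = 0.509804 (inverted)
t(1,1) = 3.12 - 2.340·0.509804 = 1.927
Σt over all 9·4 pixels = 155883/2125 ≈ 73.3567059
V = pitch²·Σt = 1.67²·155883/2125 = 204.585

t(1,1)=1.927 V=204.585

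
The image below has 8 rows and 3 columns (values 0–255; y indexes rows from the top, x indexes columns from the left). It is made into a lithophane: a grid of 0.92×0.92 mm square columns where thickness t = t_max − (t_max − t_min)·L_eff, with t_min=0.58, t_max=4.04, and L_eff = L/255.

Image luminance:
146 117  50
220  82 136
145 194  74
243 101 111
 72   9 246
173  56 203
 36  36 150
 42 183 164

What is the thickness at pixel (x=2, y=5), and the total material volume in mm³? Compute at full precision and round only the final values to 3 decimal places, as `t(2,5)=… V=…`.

span = t_max - t_min = 4.04 - 0.58 = 3.460
L(2,5) = 203, L_eff = 203/255 = 0.796078
t(2,5) = 4.04 - 3.460·0.796078 = 1.286
Σt over all 8·3 pixels = 719143/12750 ≈ 56.4033725
V = pitch²·Σt = 0.92²·719143/12750 = 47.740

t(2,5)=1.286 V=47.740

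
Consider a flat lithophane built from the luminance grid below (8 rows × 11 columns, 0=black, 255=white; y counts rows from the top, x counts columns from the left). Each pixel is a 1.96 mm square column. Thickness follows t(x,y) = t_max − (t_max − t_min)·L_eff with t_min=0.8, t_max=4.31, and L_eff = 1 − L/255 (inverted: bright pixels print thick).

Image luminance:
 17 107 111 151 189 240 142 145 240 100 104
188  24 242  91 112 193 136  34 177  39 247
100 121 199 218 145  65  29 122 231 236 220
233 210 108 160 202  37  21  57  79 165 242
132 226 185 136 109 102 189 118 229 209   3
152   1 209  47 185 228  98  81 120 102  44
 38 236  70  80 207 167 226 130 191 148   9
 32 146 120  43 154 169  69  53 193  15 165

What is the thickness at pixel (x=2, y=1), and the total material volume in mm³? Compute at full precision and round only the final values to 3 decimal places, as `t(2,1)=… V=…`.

t(2,1)=4.131 V=894.150

span = t_max - t_min = 4.31 - 0.8 = 3.510
L(2,1) = 242, L_eff = 1 - 242/255 = 0.050980 (inverted)
t(2,1) = 4.31 - 3.510·0.050980 = 4.131
Σt over all 8·11 pixels = 395683/1700 ≈ 232.7547059
V = pitch²·Σt = 1.96²·395683/1700 = 894.150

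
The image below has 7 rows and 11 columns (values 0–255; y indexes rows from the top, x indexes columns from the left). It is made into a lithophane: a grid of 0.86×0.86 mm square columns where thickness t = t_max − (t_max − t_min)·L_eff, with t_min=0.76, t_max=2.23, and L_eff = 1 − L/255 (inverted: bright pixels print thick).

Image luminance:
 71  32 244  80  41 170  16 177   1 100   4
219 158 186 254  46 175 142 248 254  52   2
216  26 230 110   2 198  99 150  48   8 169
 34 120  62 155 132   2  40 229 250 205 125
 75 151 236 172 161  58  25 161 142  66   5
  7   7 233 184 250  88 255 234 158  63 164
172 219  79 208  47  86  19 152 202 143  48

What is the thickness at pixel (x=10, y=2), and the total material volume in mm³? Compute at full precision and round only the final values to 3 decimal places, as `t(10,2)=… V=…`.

span = t_max - t_min = 2.23 - 0.76 = 1.470
L(10,2) = 169, L_eff = 1 - 169/255 = 0.337255 (inverted)
t(10,2) = 2.23 - 1.470·0.337255 = 1.734
Σt over all 7·11 pixels = 241367/2125 ≈ 113.5844706
V = pitch²·Σt = 0.86²·241367/2125 = 84.007

t(10,2)=1.734 V=84.007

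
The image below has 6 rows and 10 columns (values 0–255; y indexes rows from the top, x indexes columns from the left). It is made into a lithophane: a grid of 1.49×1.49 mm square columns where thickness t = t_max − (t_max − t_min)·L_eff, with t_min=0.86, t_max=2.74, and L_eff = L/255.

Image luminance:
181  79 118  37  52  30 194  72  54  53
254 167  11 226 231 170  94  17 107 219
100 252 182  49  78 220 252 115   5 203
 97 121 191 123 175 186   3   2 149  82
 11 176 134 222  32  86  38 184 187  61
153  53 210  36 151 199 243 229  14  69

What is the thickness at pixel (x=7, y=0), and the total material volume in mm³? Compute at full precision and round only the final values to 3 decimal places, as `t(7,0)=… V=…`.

t(7,0)=2.209 V=243.224

span = t_max - t_min = 2.74 - 0.86 = 1.880
L(7,0) = 72, L_eff = 72/255 = 0.282353
t(7,0) = 2.74 - 1.880·0.282353 = 2.209
Σt over all 6·10 pixels = 698417/6375 ≈ 109.5556078
V = pitch²·Σt = 1.49²·698417/6375 = 243.224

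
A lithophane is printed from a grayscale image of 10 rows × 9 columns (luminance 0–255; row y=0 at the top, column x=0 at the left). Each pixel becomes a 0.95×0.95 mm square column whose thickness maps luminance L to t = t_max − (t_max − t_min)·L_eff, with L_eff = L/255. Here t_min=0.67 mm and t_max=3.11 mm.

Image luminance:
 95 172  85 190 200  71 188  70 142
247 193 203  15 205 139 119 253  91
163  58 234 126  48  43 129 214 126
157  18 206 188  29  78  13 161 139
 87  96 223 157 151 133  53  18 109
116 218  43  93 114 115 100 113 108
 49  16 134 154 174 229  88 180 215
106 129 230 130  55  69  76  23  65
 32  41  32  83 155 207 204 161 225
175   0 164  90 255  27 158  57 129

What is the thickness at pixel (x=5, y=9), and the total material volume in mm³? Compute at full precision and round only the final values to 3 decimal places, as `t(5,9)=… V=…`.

t(5,9)=2.852 V=156.132

span = t_max - t_min = 3.11 - 0.67 = 2.440
L(5,9) = 27, L_eff = 27/255 = 0.105882
t(5,9) = 3.11 - 2.440·0.105882 = 2.852
Σt over all 10·9 pixels = 735247/4250 ≈ 172.9992941
V = pitch²·Σt = 0.95²·735247/4250 = 156.132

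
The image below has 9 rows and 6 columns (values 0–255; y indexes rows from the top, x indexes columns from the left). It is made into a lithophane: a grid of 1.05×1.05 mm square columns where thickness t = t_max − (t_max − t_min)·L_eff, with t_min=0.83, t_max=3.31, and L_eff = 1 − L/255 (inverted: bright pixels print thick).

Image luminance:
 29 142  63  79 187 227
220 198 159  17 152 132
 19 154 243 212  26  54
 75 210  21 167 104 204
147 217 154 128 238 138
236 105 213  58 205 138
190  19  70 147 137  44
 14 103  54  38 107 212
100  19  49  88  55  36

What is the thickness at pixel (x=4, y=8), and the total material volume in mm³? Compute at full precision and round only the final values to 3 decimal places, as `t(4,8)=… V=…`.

span = t_max - t_min = 3.31 - 0.83 = 2.480
L(4,8) = 55, L_eff = 1 - 55/255 = 0.784314 (inverted)
t(4,8) = 3.31 - 2.480·0.784314 = 1.365
Σt over all 9·6 pixels = 1384027/12750 ≈ 108.5511373
V = pitch²·Σt = 1.05²·1384027/12750 = 119.678

t(4,8)=1.365 V=119.678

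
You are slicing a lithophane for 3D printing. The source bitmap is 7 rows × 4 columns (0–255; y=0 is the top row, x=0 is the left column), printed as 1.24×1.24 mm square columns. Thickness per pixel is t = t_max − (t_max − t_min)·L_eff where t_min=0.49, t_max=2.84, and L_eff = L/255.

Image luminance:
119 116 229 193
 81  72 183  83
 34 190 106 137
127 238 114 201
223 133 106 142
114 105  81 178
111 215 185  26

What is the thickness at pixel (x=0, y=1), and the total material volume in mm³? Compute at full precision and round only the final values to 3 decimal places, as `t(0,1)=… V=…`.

span = t_max - t_min = 2.84 - 0.49 = 2.350
L(0,1) = 81, L_eff = 81/255 = 0.317647
t(0,1) = 2.84 - 2.350·0.317647 = 2.094
Σt over all 7·4 pixels = 6617/150 ≈ 44.1133333
V = pitch²·Σt = 1.24²·6617/150 = 67.829

t(0,1)=2.094 V=67.829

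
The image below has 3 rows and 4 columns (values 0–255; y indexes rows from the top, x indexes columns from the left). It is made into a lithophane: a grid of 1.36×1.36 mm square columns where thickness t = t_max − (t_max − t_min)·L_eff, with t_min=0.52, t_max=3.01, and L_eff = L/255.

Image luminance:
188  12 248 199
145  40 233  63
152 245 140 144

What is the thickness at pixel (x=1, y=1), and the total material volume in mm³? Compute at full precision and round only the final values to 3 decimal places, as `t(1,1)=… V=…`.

t(1,1)=2.619 V=34.136

span = t_max - t_min = 3.01 - 0.52 = 2.490
L(1,1) = 40, L_eff = 40/255 = 0.156863
t(1,1) = 3.01 - 2.490·0.156863 = 2.619
Σt over all 3·4 pixels = 156873/8500 ≈ 18.4556471
V = pitch²·Σt = 1.36²·156873/8500 = 34.136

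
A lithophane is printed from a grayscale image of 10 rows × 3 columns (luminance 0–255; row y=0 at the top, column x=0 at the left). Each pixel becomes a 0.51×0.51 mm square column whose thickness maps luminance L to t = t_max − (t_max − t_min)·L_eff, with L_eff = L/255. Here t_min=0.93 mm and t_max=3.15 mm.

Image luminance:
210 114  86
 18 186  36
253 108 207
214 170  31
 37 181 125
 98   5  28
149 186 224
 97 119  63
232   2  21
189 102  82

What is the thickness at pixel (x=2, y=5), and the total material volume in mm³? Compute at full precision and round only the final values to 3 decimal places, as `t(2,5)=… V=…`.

span = t_max - t_min = 3.15 - 0.93 = 2.220
L(2,5) = 28, L_eff = 28/255 = 0.109804
t(2,5) = 3.15 - 2.220·0.109804 = 2.906
Σt over all 10·3 pixels = 134712/2125 ≈ 63.3938824
V = pitch²·Σt = 0.51²·134712/2125 = 16.489

t(2,5)=2.906 V=16.489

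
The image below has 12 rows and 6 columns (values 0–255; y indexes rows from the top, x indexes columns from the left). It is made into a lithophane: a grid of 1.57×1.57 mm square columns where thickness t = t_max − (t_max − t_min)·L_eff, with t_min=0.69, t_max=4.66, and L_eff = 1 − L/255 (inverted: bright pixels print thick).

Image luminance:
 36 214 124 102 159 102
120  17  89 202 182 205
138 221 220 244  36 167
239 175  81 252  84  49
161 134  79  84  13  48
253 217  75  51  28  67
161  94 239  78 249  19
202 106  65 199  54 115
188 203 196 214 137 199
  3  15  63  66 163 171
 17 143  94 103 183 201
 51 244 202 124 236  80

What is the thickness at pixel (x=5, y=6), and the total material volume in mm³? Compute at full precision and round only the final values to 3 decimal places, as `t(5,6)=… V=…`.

span = t_max - t_min = 4.66 - 0.69 = 3.970
L(5,6) = 19, L_eff = 1 - 19/255 = 0.925490 (inverted)
t(5,6) = 4.66 - 3.970·0.925490 = 0.986
Σt over all 12·6 pixels = 1011241/5100 ≈ 198.2825490
V = pitch²·Σt = 1.57²·1011241/5100 = 488.747

t(5,6)=0.986 V=488.747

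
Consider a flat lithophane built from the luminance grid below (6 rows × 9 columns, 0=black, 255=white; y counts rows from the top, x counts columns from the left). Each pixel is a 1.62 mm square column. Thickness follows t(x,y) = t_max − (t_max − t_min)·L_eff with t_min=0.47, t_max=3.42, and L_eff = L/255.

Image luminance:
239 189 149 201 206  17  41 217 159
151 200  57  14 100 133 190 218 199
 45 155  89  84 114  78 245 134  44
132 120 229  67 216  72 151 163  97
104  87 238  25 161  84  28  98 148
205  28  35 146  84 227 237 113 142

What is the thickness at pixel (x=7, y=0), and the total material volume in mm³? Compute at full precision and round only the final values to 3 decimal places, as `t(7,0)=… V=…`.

t(7,0)=0.910 V=268.961

span = t_max - t_min = 3.42 - 0.47 = 2.950
L(7,0) = 217, L_eff = 217/255 = 0.850980
t(7,0) = 3.42 - 2.950·0.850980 = 0.910
Σt over all 6·9 pixels = 522673/5100 ≈ 102.4849020
V = pitch²·Σt = 1.62²·522673/5100 = 268.961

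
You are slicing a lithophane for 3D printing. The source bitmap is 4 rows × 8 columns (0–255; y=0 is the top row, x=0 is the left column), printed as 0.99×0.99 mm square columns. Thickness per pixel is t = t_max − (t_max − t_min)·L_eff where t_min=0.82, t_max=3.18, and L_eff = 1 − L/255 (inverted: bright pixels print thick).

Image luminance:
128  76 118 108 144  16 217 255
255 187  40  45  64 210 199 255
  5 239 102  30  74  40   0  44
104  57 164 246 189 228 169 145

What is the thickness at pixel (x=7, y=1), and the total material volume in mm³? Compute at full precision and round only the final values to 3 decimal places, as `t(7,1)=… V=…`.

t(7,1)=3.180 V=63.389

span = t_max - t_min = 3.18 - 0.82 = 2.360
L(7,1) = 255, L_eff = 1 - 255/255 = 0.000000 (inverted)
t(7,1) = 3.18 - 2.360·0.000000 = 3.180
Σt over all 4·8 pixels = 412307/6375 ≈ 64.6756078
V = pitch²·Σt = 0.99²·412307/6375 = 63.389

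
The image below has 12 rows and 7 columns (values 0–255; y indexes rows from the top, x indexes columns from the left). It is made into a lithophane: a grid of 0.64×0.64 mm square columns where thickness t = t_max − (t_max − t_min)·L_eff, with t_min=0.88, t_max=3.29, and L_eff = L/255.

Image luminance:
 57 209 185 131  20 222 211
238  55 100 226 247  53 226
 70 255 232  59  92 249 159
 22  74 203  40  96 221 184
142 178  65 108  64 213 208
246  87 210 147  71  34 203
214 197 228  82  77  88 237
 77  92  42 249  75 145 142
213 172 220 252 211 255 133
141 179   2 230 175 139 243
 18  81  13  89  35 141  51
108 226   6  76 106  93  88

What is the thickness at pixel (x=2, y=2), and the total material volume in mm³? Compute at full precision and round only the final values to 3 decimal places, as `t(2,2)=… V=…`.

span = t_max - t_min = 3.29 - 0.88 = 2.410
L(2,2) = 232, L_eff = 232/255 = 0.909804
t(2,2) = 3.29 - 2.410·0.909804 = 1.097
Σt over all 12·7 pixels = 4214707/25500 ≈ 165.2826275
V = pitch²·Σt = 0.64²·4214707/25500 = 67.700

t(2,2)=1.097 V=67.700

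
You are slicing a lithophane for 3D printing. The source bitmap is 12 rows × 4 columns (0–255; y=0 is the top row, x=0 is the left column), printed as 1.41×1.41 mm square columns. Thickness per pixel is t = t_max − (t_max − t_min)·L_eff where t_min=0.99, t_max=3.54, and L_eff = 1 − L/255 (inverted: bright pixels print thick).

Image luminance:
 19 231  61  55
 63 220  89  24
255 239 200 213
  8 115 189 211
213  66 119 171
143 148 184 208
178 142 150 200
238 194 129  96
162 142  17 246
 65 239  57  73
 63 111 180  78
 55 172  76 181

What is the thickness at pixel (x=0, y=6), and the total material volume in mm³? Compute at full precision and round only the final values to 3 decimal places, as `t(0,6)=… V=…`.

t(0,6)=2.770 V=227.439

span = t_max - t_min = 3.54 - 0.99 = 2.550
L(0,6) = 178, L_eff = 1 - 178/255 = 0.301961 (inverted)
t(0,6) = 3.54 - 2.550·0.301961 = 2.770
Σt over all 12·4 pixels = 114.4
V = pitch²·Σt = 1.41²·114.4 = 227.439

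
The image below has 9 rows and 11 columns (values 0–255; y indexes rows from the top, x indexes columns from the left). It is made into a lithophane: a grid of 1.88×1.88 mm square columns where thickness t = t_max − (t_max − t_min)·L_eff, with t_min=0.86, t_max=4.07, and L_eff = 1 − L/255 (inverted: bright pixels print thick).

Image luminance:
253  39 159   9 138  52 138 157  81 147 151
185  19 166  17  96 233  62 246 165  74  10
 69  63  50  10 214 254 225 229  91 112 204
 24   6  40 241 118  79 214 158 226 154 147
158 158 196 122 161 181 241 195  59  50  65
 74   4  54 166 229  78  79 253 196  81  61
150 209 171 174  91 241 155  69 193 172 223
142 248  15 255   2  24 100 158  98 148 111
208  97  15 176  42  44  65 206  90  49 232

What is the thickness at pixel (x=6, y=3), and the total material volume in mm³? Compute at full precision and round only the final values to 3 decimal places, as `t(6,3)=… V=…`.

t(6,3)=3.554 V=868.590

span = t_max - t_min = 4.07 - 0.86 = 3.210
L(6,3) = 214, L_eff = 1 - 214/255 = 0.160784 (inverted)
t(6,3) = 4.07 - 3.210·0.160784 = 3.554
Σt over all 9·11 pixels = 2088903/8500 ≈ 245.7532941
V = pitch²·Σt = 1.88²·2088903/8500 = 868.590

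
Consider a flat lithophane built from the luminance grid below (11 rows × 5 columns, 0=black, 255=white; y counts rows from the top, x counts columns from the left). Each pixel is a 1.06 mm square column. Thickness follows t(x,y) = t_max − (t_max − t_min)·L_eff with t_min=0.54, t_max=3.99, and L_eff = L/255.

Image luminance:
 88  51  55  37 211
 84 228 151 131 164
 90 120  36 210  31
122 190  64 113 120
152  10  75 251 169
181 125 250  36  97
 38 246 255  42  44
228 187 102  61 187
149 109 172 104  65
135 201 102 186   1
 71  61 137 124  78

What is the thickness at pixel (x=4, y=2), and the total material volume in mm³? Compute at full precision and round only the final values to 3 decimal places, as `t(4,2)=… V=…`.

span = t_max - t_min = 3.99 - 0.54 = 3.450
L(4,2) = 31, L_eff = 31/255 = 0.121569
t(4,2) = 3.99 - 3.450·0.121569 = 3.571
Σt over all 11·5 pixels = 54586/425 ≈ 128.4376471
V = pitch²·Σt = 1.06²·54586/425 = 144.313

t(4,2)=3.571 V=144.313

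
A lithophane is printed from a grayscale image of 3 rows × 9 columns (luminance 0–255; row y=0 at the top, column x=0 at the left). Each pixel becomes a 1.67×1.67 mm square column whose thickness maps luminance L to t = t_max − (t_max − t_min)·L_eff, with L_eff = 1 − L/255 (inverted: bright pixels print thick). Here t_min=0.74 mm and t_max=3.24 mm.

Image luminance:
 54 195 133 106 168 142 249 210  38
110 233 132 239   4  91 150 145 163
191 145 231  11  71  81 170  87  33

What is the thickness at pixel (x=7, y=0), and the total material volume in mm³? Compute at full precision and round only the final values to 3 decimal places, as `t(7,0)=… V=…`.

t(7,0)=2.799 V=153.662

span = t_max - t_min = 3.24 - 0.74 = 2.500
L(7,0) = 210, L_eff = 1 - 210/255 = 0.176471 (inverted)
t(7,0) = 3.24 - 2.500·0.176471 = 2.799
Σt over all 3·9 pixels = 46833/850 ≈ 55.0976471
V = pitch²·Σt = 1.67²·46833/850 = 153.662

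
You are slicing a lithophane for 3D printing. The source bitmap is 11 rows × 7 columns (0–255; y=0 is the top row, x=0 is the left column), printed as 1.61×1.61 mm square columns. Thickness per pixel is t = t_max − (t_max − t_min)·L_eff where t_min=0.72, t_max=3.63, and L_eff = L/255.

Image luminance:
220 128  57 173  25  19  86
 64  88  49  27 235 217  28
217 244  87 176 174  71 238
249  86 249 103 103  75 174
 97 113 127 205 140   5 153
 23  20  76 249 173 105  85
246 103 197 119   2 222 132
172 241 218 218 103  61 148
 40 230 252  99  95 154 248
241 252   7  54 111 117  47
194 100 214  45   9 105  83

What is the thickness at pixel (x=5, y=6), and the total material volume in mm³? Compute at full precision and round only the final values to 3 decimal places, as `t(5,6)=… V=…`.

span = t_max - t_min = 3.63 - 0.72 = 2.910
L(5,6) = 222, L_eff = 222/255 = 0.870588
t(5,6) = 3.63 - 2.910·0.870588 = 1.097
Σt over all 11·7 pixels = 1394971/8500 ≈ 164.1142353
V = pitch²·Σt = 1.61²·1394971/8500 = 425.401

t(5,6)=1.097 V=425.401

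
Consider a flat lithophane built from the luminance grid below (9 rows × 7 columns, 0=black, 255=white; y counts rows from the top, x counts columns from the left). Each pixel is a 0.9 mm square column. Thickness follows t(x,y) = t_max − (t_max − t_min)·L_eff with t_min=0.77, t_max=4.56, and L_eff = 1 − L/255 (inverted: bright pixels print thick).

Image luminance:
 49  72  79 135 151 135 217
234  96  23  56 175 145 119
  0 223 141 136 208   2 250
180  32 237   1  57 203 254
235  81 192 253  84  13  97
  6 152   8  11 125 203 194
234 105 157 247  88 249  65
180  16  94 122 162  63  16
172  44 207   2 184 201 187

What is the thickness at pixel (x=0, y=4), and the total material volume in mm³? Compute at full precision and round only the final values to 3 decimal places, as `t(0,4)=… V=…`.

span = t_max - t_min = 4.56 - 0.77 = 3.790
L(0,4) = 235, L_eff = 1 - 235/255 = 0.078431 (inverted)
t(0,4) = 4.56 - 3.790·0.078431 = 4.263
Σt over all 9·7 pixels = 2145683/12750 ≈ 168.2888627
V = pitch²·Σt = 0.9²·2145683/12750 = 136.314

t(0,4)=4.263 V=136.314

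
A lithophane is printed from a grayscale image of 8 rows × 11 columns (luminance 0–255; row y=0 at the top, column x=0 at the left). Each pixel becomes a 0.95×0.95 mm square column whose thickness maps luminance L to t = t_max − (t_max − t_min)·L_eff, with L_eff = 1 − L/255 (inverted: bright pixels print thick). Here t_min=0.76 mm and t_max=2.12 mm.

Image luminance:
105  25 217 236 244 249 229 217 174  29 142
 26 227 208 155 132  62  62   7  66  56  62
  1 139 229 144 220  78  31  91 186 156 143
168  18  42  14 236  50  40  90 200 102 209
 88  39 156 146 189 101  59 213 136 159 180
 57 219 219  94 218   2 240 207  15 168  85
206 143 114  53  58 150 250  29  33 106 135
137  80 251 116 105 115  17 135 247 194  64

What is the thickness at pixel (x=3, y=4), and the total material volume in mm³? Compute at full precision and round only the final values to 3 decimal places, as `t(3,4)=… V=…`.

span = t_max - t_min = 2.12 - 0.76 = 1.360
L(3,4) = 146, L_eff = 1 - 146/255 = 0.427451 (inverted)
t(3,4) = 2.12 - 1.360·0.427451 = 1.539
Σt over all 8·11 pixels = 9514/75 ≈ 126.8533333
V = pitch²·Σt = 0.95²·9514/75 = 114.485

t(3,4)=1.539 V=114.485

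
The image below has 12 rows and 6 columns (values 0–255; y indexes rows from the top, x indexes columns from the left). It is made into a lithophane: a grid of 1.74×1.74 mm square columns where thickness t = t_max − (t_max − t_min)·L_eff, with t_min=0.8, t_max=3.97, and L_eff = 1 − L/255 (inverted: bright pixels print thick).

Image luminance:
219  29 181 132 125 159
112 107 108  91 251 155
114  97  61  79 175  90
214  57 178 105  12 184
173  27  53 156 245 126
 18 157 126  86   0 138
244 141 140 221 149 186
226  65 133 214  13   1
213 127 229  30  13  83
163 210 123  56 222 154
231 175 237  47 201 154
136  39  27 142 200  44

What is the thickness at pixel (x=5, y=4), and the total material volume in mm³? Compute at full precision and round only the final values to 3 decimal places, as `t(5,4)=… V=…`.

t(5,4)=2.366 V=525.507

span = t_max - t_min = 3.97 - 0.8 = 3.170
L(5,4) = 126, L_eff = 1 - 126/255 = 0.505882 (inverted)
t(5,4) = 3.97 - 3.170·0.505882 = 2.366
Σt over all 12·6 pixels = 4426093/25500 ≈ 173.5722745
V = pitch²·Σt = 1.74²·4426093/25500 = 525.507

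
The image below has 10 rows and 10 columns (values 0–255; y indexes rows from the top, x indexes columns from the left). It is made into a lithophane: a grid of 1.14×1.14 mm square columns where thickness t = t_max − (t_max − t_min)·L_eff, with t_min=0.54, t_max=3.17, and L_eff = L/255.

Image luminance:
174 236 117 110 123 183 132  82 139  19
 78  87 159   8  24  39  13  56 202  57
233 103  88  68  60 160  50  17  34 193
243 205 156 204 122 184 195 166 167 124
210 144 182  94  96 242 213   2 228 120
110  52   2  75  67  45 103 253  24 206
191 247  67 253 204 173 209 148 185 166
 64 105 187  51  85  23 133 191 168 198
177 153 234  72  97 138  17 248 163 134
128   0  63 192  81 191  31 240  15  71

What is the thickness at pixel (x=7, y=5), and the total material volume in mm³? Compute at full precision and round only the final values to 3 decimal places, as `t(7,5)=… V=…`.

span = t_max - t_min = 3.17 - 0.54 = 2.630
L(7,5) = 253, L_eff = 253/255 = 0.992157
t(7,5) = 3.17 - 2.630·0.992157 = 0.561
Σt over all 10·10 pixels = 1574909/8500 ≈ 185.2834118
V = pitch²·Σt = 1.14²·1574909/8500 = 240.794

t(7,5)=0.561 V=240.794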